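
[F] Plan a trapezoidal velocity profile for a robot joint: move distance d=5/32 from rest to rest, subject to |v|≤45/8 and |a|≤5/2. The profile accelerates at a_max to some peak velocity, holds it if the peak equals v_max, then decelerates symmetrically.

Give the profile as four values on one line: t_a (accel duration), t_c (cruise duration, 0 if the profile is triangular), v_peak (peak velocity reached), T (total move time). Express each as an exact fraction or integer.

v_max²/a_max = (45/8)²/(5/2) = 405/32
5/32 < 405/32 ⇒ no cruise
v_peak = √(5/32·5/2) = √(25/64) = 5/8
t_a = (5/8)/(5/2) = 1/4; t_c = 0
T = 2·1/4 = 1/2

t_a=1/4 t_c=0 v_peak=5/8 T=1/2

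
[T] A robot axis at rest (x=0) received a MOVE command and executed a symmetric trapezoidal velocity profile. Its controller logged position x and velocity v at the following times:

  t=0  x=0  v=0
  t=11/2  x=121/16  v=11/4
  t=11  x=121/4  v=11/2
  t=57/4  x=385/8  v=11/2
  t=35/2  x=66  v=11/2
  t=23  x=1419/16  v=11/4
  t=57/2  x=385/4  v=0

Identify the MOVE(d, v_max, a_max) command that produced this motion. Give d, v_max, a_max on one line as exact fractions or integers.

final state: t=57/2, x=385/4, v=0 → d = 385/4
a_max = (11/4−0)/(11/2−0) = 1/2
max v = 11/2 over t∈[11,35/2] → v_max = 11/2
check: 11/2·(11+13/2) = 385/4 ✓

d=385/4 v_max=11/2 a_max=1/2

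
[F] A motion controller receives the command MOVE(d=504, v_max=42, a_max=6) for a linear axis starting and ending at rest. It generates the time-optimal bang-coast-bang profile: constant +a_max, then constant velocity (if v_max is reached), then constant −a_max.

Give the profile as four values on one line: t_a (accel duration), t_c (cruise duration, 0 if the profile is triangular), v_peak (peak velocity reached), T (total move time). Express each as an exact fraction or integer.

vₘ²/aₘ = 42²/6 = 294
504 ≥ 294 → trapezoidal
t_a = 42/6 = 7; v_peak = 42
d_cruise = 504 − 294 = 210; t_c = 210/42 = 5
T = 2·7 + 5 = 19

t_a=7 t_c=5 v_peak=42 T=19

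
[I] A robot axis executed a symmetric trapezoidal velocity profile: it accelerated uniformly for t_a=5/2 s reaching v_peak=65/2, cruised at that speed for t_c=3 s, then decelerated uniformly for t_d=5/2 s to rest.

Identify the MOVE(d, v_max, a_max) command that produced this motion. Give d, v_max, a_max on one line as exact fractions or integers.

a_max = (65/2)/(5/2) = 13
d_a = ½·65/2·5/2 = 325/8; d_c = 65/2·3 = 195/2
d = 2·325/8 + 195/2 = 715/4
t_c = 3 > 0 → v_max = v_peak = 65/2

d=715/4 v_max=65/2 a_max=13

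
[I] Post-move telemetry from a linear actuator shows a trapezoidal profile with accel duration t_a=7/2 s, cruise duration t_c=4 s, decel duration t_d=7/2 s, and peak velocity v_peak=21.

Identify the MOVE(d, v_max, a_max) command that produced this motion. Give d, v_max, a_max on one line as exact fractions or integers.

d=315/2 v_max=21 a_max=6

a_max = 21/(7/2) = 6
d_a = ½·21·7/2 = 147/4; d_c = 21·4 = 84
d = 2·147/4 + 84 = 315/2
t_c = 4 > 0 ⇒ limit active, v_max = 21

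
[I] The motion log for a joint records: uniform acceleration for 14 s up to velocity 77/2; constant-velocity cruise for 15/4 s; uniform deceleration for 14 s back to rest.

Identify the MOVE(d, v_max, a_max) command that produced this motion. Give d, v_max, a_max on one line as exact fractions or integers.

d=5467/8 v_max=77/2 a_max=11/4

a_max = (77/2)/14 = 11/4
d_a = ½·77/2·14 = 539/2; d_c = 77/2·15/4 = 1155/8
d = 2·539/2 + 1155/8 = 5467/8
t_c = 15/4 > 0 so v_max = 77/2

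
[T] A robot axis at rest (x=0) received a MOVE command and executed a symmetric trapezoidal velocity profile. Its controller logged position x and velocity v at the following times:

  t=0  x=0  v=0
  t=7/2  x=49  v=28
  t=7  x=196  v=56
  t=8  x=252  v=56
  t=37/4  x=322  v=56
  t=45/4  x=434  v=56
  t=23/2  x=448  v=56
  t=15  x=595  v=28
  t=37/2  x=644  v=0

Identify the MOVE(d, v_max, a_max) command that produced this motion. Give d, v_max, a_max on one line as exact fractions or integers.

d=644 v_max=56 a_max=8

final state: t=37/2, x=644, v=0 → d = 644
a_max = (28−0)/(7/2−0) = 8
max v = 56 over t∈[7,23/2] → v_max = 56
check: 56·(7+9/2) = 644 ✓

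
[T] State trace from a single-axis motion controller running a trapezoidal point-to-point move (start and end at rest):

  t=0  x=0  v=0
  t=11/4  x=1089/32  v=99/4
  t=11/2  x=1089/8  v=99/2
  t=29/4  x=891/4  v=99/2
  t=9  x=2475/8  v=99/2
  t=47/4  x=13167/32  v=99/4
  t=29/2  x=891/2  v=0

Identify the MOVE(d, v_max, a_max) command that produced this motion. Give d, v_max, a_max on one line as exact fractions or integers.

final state: t=29/2, x=891/2, v=0 → d = 891/2
a_max = (99/4−0)/(11/4−0) = 9
max v = 99/2 over t∈[11/2,9] → v_max = 99/2
check: 99/2·(11/2+7/2) = 891/2 ✓

d=891/2 v_max=99/2 a_max=9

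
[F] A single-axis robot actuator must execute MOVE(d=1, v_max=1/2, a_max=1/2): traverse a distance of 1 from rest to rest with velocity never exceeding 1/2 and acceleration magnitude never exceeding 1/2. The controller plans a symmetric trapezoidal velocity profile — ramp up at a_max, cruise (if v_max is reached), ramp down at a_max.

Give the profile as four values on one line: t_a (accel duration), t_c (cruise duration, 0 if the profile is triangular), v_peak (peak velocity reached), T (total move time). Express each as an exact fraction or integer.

t_a=1 t_c=1 v_peak=1/2 T=3

vₘ²/aₘ = (1/2)²/(1/2) = 1/2
1 ≥ 1/2 → trapezoidal
t_a = (1/2)/(1/2) = 1; v_peak = 1/2
d_cruise = 1 − 1/2 = 1/2; t_c = (1/2)/(1/2) = 1
T = 2·1 + 1 = 3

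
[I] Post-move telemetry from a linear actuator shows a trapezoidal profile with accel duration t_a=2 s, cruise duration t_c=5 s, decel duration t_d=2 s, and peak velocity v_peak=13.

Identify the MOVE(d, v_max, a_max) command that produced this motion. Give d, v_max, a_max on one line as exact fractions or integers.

d=91 v_max=13 a_max=13/2

a_max = 13/2
d_a = ½·13·2 = 13; d_c = 13·5 = 65
d = 2·13 + 65 = 91
t_c = 5 > 0 so v_max = 13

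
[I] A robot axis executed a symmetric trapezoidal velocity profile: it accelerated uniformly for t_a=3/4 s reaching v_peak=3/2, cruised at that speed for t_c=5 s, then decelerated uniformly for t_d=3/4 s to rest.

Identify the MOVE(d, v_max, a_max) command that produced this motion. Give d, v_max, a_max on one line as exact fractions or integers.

a_max = (3/2)/(3/4) = 2
d_a = ½·3/2·3/4 = 9/16; d_c = 3/2·5 = 15/2
d = 2·9/16 + 15/2 = 69/8
t_c = 5 > 0 so v_max = 3/2

d=69/8 v_max=3/2 a_max=2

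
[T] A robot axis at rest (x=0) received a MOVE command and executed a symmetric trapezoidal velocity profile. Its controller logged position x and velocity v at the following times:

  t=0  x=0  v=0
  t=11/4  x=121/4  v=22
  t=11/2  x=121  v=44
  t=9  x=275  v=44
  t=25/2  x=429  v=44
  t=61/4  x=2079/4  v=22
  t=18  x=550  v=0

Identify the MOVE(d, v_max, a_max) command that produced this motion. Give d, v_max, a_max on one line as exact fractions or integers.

d=550 v_max=44 a_max=8

final state: t=18, x=550, v=0 → d = 550
a_max = (22−0)/(11/4−0) = 8
max v = 44 over t∈[11/2,25/2] → v_max = 44
check: 44·(11/2+7) = 550 ✓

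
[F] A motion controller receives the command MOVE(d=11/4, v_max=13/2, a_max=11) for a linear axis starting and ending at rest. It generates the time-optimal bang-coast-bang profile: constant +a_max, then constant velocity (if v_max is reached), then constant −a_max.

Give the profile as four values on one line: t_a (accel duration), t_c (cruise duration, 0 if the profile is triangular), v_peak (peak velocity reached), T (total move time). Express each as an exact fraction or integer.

v_max²/a_max = (13/2)²/11 = 169/44
11/4 < 169/44 ⇒ no cruise
v_peak = √(11/4·11) = √(121/4) = 11/2
t_a = (11/2)/11 = 1/2; t_c = 0
T = 2·1/2 = 1

t_a=1/2 t_c=0 v_peak=11/2 T=1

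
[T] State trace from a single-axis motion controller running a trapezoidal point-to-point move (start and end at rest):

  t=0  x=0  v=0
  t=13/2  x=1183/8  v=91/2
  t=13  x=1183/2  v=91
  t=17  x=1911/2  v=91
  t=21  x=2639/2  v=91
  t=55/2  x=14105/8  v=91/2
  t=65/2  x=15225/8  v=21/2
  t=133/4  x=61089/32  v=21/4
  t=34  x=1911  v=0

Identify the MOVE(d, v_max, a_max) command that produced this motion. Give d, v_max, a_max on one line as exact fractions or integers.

final state: t=34, x=1911, v=0 → d = 1911
a_max = (91/2−0)/(13/2−0) = 7
max v = 91 over t∈[13,21] → v_max = 91
check: 91·(13+8) = 1911 ✓

d=1911 v_max=91 a_max=7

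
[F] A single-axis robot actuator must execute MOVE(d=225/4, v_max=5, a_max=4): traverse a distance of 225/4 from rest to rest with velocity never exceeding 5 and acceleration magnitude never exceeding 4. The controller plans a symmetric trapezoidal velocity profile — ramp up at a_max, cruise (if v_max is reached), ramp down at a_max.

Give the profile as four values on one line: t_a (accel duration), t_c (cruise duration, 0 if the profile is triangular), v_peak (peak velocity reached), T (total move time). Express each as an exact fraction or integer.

t_a=5/4 t_c=10 v_peak=5 T=25/2

v_max²/a_max = 5²/4 = 25/4
225/4 ≥ 25/4 so v_max reached
t_a = 5/4; v_peak = 5
d_cruise = 225/4 − 25/4 = 50; t_c = 50/5 = 10
T = 2·5/4 + 10 = 25/2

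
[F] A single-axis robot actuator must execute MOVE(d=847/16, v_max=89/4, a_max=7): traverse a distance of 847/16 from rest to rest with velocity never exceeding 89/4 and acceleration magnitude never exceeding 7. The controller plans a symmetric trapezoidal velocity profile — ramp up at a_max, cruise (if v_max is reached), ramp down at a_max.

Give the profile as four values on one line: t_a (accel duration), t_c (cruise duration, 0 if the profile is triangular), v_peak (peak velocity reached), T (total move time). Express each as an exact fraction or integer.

t_a=11/4 t_c=0 v_peak=77/4 T=11/2

(v_max)²/a_max = (89/4)²/7 = 7921/112
847/16 < 7921/112 ⇒ no cruise
v_peak = √(847/16·7) = √(5929/16) = 77/4
t_a = (77/4)/7 = 11/4; t_c = 0
T = 2·11/4 = 11/2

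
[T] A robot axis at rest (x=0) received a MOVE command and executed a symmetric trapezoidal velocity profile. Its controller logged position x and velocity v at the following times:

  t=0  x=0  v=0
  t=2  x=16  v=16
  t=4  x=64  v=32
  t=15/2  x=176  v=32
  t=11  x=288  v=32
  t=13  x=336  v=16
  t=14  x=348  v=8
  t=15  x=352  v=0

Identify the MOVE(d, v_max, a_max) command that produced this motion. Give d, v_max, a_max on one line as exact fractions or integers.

d=352 v_max=32 a_max=8

final state: t=15, x=352, v=0 → d = 352
a_max = (16−0)/(2−0) = 8
max v = 32 over t∈[4,11] → v_max = 32
check: 32·(4+7) = 352 ✓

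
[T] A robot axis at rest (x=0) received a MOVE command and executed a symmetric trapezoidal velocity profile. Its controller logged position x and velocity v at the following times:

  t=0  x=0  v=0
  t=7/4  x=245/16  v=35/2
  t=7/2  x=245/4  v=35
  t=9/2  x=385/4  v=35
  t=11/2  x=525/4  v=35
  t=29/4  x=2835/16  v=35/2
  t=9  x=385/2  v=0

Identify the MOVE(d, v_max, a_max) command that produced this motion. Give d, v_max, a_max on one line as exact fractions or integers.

final state: t=9, x=385/2, v=0 → d = 385/2
a_max = (35/2−0)/(7/4−0) = 10
max v = 35 over t∈[7/2,11/2] → v_max = 35
check: 35·(7/2+2) = 385/2 ✓

d=385/2 v_max=35 a_max=10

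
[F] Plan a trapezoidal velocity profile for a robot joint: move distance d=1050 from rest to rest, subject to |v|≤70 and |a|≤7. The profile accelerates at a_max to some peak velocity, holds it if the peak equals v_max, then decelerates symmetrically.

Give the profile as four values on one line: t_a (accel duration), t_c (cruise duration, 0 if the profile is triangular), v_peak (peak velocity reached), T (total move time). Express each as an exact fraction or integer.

v_max²/a_max = 70²/7 = 700
1050 ≥ 700 ⇒ cruise phase
t_a = 70/7 = 10; v_peak = 70
d_cruise = 1050 − 700 = 350; t_c = 350/70 = 5
T = 2·10 + 5 = 25

t_a=10 t_c=5 v_peak=70 T=25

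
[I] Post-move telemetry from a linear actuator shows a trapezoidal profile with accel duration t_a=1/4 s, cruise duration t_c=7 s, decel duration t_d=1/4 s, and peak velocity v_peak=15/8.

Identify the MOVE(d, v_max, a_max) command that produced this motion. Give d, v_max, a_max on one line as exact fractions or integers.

d=435/32 v_max=15/8 a_max=15/2

a_max = (15/8)/(1/4) = 15/2
d_a = ½·15/8·1/4 = 15/64; d_c = 15/8·7 = 105/8
d = 2·15/64 + 105/8 = 435/32
t_c = 7 > 0 so v_max = 15/8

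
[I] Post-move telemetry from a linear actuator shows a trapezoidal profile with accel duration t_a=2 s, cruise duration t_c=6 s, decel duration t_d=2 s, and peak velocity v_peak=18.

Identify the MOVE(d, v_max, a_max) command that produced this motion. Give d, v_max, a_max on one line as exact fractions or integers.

d=144 v_max=18 a_max=9

a_max = 18/2 = 9
d_a = ½·18·2 = 18; d_c = 18·6 = 108
d = 2·18 + 108 = 144
t_c = 6 > 0 ⇒ limit active, v_max = 18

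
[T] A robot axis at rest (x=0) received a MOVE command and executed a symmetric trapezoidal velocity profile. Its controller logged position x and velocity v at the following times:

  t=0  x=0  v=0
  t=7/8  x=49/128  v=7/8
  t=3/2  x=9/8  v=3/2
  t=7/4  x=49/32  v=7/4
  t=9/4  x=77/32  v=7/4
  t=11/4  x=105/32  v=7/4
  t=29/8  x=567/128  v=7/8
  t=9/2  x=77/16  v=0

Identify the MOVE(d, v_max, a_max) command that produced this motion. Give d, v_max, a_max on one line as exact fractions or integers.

final state: t=9/2, x=77/16, v=0 → d = 77/16
a_max = (7/8−0)/(7/8−0) = 1
max v = 7/4 over t∈[7/4,11/4] → v_max = 7/4
check: 7/4·(7/4+1) = 77/16 ✓

d=77/16 v_max=7/4 a_max=1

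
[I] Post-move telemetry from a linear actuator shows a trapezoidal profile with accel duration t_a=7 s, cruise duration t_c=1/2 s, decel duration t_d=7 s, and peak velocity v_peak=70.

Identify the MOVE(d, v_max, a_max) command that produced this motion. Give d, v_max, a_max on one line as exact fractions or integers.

d=525 v_max=70 a_max=10

a_max = 70/7 = 10
d_a = ½·70·7 = 245; d_c = 70·1/2 = 35
d = 2·245 + 35 = 525
t_c = 1/2 > 0 so v_max = 70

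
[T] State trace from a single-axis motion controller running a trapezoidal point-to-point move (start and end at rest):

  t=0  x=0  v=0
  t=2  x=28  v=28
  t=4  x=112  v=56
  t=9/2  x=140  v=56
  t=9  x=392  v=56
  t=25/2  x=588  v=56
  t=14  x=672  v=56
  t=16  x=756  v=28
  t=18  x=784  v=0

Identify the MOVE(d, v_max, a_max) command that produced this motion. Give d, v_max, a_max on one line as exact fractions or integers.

final state: t=18, x=784, v=0 → d = 784
a_max = (28−0)/(2−0) = 14
max v = 56 over t∈[4,14] → v_max = 56
check: 56·(4+10) = 784 ✓

d=784 v_max=56 a_max=14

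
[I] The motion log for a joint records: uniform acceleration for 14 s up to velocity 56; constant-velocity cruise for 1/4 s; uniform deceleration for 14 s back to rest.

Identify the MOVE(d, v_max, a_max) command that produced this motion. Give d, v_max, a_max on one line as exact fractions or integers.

a_max = 56/14 = 4
d_a = ½·56·14 = 392; d_c = 56·1/4 = 14
d = 2·392 + 14 = 798
t_c = 1/4 > 0 ⇒ limit active, v_max = 56

d=798 v_max=56 a_max=4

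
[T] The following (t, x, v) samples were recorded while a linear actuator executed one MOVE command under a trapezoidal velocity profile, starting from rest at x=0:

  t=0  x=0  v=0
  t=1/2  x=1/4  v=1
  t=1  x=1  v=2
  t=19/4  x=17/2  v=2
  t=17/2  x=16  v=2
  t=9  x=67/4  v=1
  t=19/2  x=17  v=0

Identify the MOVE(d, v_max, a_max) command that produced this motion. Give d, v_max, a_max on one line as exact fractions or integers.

final state: t=19/2, x=17, v=0 → d = 17
a_max = (1−0)/(1/2−0) = 2
max v = 2 over t∈[1,17/2] → v_max = 2
check: 2·(1+15/2) = 17 ✓

d=17 v_max=2 a_max=2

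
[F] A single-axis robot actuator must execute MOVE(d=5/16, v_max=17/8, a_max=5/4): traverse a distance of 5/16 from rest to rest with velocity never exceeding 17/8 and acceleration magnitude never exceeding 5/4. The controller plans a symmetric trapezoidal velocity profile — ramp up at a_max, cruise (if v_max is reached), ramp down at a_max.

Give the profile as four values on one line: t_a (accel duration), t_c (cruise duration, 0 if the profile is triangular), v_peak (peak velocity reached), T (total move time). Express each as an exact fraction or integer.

t_a=1/2 t_c=0 v_peak=5/8 T=1

(v_max)²/a_max = (17/8)²/(5/4) = 289/80
5/16 < 289/80 so t_c = 0
v_peak = √(5/16·5/4) = √(25/64) = 5/8
t_a = (5/8)/(5/4) = 1/2; t_c = 0
T = 2·1/2 = 1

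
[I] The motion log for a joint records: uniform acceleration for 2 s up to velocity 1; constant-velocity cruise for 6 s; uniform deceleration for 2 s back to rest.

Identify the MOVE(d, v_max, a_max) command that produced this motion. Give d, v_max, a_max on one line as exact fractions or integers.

d=8 v_max=1 a_max=1/2

a_max = 1/2
d_a = ½·1·2 = 1; d_c = 1·6 = 6
d = 2·1 + 6 = 8
t_c = 6 > 0 → v_max = v_peak = 1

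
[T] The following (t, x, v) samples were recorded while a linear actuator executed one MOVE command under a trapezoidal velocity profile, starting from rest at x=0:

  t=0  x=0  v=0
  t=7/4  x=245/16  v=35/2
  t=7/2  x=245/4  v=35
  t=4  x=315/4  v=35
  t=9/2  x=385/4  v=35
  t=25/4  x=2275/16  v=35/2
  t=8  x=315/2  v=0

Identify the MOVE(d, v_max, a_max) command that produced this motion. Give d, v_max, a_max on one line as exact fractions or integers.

d=315/2 v_max=35 a_max=10

final state: t=8, x=315/2, v=0 → d = 315/2
a_max = (35/2−0)/(7/4−0) = 10
max v = 35 over t∈[7/2,9/2] → v_max = 35
check: 35·(7/2+1) = 315/2 ✓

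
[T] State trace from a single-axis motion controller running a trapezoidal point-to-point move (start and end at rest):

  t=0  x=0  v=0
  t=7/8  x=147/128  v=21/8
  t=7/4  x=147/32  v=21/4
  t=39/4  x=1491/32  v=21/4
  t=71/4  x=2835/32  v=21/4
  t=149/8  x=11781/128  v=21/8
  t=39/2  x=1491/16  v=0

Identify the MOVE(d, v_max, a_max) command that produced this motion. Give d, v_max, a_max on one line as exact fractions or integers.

d=1491/16 v_max=21/4 a_max=3

final state: t=39/2, x=1491/16, v=0 → d = 1491/16
a_max = (21/8−0)/(7/8−0) = 3
max v = 21/4 over t∈[7/4,71/4] → v_max = 21/4
check: 21/4·(7/4+16) = 1491/16 ✓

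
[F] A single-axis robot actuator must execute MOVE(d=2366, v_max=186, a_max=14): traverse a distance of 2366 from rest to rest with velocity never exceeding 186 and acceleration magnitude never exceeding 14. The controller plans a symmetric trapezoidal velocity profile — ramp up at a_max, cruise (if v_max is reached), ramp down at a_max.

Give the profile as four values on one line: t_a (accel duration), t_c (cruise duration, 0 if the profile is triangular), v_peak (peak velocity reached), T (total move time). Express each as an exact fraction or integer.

t_a=13 t_c=0 v_peak=182 T=26

v_max²/a_max = 186²/14 = 17298/7
2366 < 17298/7 ⇒ no cruise
v_peak = √(2366·14) = √33124 = 182
t_a = 182/14 = 13; t_c = 0
T = 2·13 = 26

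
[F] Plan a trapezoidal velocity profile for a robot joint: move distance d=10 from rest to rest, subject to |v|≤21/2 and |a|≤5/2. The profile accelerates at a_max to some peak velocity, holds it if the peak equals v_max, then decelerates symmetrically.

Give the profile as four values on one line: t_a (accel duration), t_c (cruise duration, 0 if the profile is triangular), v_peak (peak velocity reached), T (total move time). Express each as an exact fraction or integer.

v_max²/a_max = (21/2)²/(5/2) = 441/10
10 < 441/10 ⇒ no cruise
v_peak = √(10·5/2) = √25 = 5
t_a = 5/(5/2) = 2; t_c = 0
T = 2·2 = 4

t_a=2 t_c=0 v_peak=5 T=4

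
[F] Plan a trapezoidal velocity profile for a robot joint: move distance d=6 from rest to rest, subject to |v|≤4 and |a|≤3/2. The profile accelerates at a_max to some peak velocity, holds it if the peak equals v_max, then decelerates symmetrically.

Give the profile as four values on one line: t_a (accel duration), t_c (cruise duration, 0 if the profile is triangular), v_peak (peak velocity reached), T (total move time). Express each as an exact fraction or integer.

t_a=2 t_c=0 v_peak=3 T=4

(v_max)²/a_max = 4²/(3/2) = 32/3
6 < 32/3 so t_c = 0
v_peak = √(6·3/2) = √9 = 3
t_a = 3/(3/2) = 2; t_c = 0
T = 2·2 = 4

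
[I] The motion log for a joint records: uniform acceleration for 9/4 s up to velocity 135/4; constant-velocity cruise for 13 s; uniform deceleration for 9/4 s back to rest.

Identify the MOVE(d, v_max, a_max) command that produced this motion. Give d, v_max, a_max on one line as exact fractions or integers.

a_max = (135/4)/(9/4) = 15
d_a = ½·135/4·9/4 = 1215/32; d_c = 135/4·13 = 1755/4
d = 2·1215/32 + 1755/4 = 8235/16
t_c = 13 > 0 → v_max = v_peak = 135/4

d=8235/16 v_max=135/4 a_max=15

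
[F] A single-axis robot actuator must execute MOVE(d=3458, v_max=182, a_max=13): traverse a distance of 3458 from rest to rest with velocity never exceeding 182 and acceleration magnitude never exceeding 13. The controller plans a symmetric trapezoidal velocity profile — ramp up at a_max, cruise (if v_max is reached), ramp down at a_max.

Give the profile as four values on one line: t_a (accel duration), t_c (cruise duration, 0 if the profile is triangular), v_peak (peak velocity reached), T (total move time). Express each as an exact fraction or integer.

t_a=14 t_c=5 v_peak=182 T=33

v_max²/a_max = 182²/13 = 2548
3458 ≥ 2548 ⇒ cruise phase
t_a = 182/13 = 14; v_peak = 182
d_cruise = 3458 − 2548 = 910; t_c = 910/182 = 5
T = 2·14 + 5 = 33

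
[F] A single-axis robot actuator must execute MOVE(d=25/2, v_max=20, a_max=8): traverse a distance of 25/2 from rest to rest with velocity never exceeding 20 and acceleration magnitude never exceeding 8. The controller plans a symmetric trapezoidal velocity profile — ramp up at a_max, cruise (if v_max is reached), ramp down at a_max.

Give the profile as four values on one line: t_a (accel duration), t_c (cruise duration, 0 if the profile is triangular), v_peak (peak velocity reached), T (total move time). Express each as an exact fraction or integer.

t_a=5/4 t_c=0 v_peak=10 T=5/2

(v_max)²/a_max = 20²/8 = 50
25/2 < 50 → triangular
v_peak = √(25/2·8) = √100 = 10
t_a = 10/8 = 5/4; t_c = 0
T = 2·5/4 = 5/2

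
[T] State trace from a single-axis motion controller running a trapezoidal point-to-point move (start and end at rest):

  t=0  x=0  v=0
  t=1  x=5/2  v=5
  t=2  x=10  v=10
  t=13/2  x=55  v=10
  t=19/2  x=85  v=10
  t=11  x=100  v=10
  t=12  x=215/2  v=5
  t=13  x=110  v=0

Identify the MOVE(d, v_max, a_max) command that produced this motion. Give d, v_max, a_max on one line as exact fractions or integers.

d=110 v_max=10 a_max=5

final state: t=13, x=110, v=0 → d = 110
a_max = (5−0)/(1−0) = 5
max v = 10 over t∈[2,11] → v_max = 10
check: 10·(2+9) = 110 ✓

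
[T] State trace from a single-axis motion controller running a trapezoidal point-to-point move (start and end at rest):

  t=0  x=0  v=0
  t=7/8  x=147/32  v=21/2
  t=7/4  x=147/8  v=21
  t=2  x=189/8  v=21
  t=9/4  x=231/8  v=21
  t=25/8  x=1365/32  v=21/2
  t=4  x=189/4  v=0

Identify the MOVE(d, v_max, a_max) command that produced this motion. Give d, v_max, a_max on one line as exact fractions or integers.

d=189/4 v_max=21 a_max=12

final state: t=4, x=189/4, v=0 → d = 189/4
a_max = (21/2−0)/(7/8−0) = 12
max v = 21 over t∈[7/4,9/4] → v_max = 21
check: 21·(7/4+1/2) = 189/4 ✓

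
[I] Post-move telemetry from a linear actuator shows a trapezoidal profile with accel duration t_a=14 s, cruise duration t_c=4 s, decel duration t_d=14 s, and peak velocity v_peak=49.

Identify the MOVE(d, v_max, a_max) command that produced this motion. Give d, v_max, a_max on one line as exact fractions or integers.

a_max = 49/14 = 7/2
d_a = ½·49·14 = 343; d_c = 49·4 = 196
d = 2·343 + 196 = 882
t_c = 4 > 0 so v_max = 49

d=882 v_max=49 a_max=7/2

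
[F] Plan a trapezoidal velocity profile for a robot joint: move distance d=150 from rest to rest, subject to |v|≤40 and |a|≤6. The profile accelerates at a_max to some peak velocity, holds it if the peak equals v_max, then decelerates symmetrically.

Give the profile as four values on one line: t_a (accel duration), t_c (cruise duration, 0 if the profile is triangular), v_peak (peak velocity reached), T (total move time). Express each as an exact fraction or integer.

t_a=5 t_c=0 v_peak=30 T=10

v_max²/a_max = 40²/6 = 800/3
150 < 800/3 so t_c = 0
v_peak = √(150·6) = √900 = 30
t_a = 30/6 = 5; t_c = 0
T = 2·5 = 10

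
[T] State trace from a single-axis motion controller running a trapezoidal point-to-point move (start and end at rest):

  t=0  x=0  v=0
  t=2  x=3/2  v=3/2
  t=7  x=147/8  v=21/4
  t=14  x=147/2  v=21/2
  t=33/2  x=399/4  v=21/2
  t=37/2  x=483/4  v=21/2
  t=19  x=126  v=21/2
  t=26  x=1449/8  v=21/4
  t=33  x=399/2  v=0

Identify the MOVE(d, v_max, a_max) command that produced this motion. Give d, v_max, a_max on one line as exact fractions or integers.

d=399/2 v_max=21/2 a_max=3/4

final state: t=33, x=399/2, v=0 → d = 399/2
a_max = (3/2−0)/(2−0) = 3/4
max v = 21/2 over t∈[14,19] → v_max = 21/2
check: 21/2·(14+5) = 399/2 ✓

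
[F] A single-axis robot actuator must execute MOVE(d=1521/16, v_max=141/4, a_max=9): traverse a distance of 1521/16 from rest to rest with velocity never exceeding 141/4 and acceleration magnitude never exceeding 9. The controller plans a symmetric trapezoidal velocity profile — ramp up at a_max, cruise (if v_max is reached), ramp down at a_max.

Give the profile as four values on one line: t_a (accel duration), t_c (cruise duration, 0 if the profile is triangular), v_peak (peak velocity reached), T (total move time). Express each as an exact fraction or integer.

vₘ²/aₘ = (141/4)²/9 = 2209/16
1521/16 < 2209/16 → triangular
v_peak = √(1521/16·9) = √(13689/16) = 117/4
t_a = (117/4)/9 = 13/4; t_c = 0
T = 2·13/4 = 13/2

t_a=13/4 t_c=0 v_peak=117/4 T=13/2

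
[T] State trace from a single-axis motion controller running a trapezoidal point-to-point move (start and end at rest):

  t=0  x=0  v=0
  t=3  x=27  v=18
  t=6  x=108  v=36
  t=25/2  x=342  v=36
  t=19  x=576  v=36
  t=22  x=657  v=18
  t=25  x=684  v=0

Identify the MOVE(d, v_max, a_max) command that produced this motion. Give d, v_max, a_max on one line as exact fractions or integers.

final state: t=25, x=684, v=0 → d = 684
a_max = (18−0)/(3−0) = 6
max v = 36 over t∈[6,19] → v_max = 36
check: 36·(6+13) = 684 ✓

d=684 v_max=36 a_max=6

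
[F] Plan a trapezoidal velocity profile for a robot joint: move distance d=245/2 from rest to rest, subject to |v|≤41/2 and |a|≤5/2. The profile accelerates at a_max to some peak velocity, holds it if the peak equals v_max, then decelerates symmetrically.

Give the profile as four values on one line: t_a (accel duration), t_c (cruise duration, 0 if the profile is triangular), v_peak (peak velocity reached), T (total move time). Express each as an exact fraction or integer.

(v_max)²/a_max = (41/2)²/(5/2) = 1681/10
245/2 < 1681/10 → triangular
v_peak = √(245/2·5/2) = √(1225/4) = 35/2
t_a = (35/2)/(5/2) = 7; t_c = 0
T = 2·7 = 14

t_a=7 t_c=0 v_peak=35/2 T=14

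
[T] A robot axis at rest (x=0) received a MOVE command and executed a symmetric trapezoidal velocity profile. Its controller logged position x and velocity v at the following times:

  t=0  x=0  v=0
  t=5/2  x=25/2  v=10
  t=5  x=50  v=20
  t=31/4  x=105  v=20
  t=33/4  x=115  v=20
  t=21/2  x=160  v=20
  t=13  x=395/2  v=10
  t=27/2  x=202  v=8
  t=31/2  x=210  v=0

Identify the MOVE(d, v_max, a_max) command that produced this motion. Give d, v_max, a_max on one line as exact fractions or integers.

d=210 v_max=20 a_max=4

final state: t=31/2, x=210, v=0 → d = 210
a_max = (10−0)/(5/2−0) = 4
max v = 20 over t∈[5,21/2] → v_max = 20
check: 20·(5+11/2) = 210 ✓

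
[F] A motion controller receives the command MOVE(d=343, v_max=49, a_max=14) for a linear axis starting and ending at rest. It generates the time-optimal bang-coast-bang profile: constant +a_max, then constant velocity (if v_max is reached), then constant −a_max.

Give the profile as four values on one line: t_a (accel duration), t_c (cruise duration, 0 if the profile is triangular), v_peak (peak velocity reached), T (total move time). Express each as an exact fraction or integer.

v_max²/a_max = 49²/14 = 343/2
343 ≥ 343/2 → trapezoidal
t_a = 49/14 = 7/2; v_peak = 49
d_cruise = 343 − 343/2 = 343/2; t_c = (343/2)/49 = 7/2
T = 2·7/2 + 7/2 = 21/2

t_a=7/2 t_c=7/2 v_peak=49 T=21/2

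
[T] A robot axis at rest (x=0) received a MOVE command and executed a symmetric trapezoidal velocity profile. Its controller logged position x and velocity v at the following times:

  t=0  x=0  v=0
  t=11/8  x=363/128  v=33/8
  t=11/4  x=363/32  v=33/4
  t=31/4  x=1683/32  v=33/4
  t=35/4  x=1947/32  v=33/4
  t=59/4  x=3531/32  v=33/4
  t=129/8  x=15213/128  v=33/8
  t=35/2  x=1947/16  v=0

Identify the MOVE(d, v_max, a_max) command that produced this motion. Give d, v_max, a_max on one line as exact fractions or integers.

d=1947/16 v_max=33/4 a_max=3

final state: t=35/2, x=1947/16, v=0 → d = 1947/16
a_max = (33/8−0)/(11/8−0) = 3
max v = 33/4 over t∈[11/4,59/4] → v_max = 33/4
check: 33/4·(11/4+12) = 1947/16 ✓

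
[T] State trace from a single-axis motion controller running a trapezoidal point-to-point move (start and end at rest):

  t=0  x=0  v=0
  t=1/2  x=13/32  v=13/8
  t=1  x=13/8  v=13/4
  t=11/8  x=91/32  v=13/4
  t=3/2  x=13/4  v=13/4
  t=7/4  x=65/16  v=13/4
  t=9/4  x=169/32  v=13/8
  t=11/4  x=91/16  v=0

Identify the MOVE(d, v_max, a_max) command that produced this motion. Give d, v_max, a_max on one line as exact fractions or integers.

d=91/16 v_max=13/4 a_max=13/4

final state: t=11/4, x=91/16, v=0 → d = 91/16
a_max = (13/8−0)/(1/2−0) = 13/4
max v = 13/4 over t∈[1,7/4] → v_max = 13/4
check: 13/4·(1+3/4) = 91/16 ✓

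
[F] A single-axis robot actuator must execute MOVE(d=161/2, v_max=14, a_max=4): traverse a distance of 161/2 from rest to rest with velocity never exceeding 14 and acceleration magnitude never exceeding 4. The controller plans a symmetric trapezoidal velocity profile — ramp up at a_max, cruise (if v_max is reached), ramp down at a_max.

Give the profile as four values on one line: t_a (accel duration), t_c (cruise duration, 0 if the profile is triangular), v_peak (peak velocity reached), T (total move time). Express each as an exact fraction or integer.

vₘ²/aₘ = 14²/4 = 49
161/2 ≥ 49 so v_max reached
t_a = 14/4 = 7/2; v_peak = 14
d_cruise = 161/2 − 49 = 63/2; t_c = (63/2)/14 = 9/4
T = 2·7/2 + 9/4 = 37/4

t_a=7/2 t_c=9/4 v_peak=14 T=37/4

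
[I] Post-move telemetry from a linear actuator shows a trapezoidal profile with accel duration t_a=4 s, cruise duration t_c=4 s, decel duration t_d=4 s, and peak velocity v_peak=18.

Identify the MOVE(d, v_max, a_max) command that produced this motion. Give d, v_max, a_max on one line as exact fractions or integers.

d=144 v_max=18 a_max=9/2

a_max = 18/4 = 9/2
d_a = ½·18·4 = 36; d_c = 18·4 = 72
d = 2·36 + 72 = 144
t_c = 4 > 0 ⇒ limit active, v_max = 18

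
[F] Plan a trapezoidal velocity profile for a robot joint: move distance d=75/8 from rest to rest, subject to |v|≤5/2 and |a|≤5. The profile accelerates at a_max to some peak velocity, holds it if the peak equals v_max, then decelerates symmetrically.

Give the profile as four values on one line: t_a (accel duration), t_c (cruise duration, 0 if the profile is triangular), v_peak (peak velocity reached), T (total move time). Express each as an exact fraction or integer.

t_a=1/2 t_c=13/4 v_peak=5/2 T=17/4

v_max²/a_max = (5/2)²/5 = 5/4
75/8 ≥ 5/4 → trapezoidal
t_a = (5/2)/5 = 1/2; v_peak = 5/2
d_cruise = 75/8 − 5/4 = 65/8; t_c = (65/8)/(5/2) = 13/4
T = 2·1/2 + 13/4 = 17/4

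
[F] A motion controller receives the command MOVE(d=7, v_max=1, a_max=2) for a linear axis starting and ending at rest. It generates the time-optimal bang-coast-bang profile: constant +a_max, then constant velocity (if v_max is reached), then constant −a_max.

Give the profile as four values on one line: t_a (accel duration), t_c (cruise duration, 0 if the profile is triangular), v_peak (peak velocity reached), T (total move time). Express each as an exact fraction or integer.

t_a=1/2 t_c=13/2 v_peak=1 T=15/2

vₘ²/aₘ = 1²/2 = 1/2
7 ≥ 1/2 so v_max reached
t_a = 1/2; v_peak = 1
d_cruise = 7 − 1/2 = 13/2; t_c = (13/2)/1 = 13/2
T = 2·1/2 + 13/2 = 15/2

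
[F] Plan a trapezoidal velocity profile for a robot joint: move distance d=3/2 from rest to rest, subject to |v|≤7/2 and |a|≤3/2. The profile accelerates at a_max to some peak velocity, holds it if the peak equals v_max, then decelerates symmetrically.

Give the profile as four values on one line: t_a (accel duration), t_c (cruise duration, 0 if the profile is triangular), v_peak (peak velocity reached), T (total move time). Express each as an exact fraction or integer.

t_a=1 t_c=0 v_peak=3/2 T=2

v_max²/a_max = (7/2)²/(3/2) = 49/6
3/2 < 49/6 ⇒ no cruise
v_peak = √(3/2·3/2) = √(9/4) = 3/2
t_a = (3/2)/(3/2) = 1; t_c = 0
T = 2·1 = 2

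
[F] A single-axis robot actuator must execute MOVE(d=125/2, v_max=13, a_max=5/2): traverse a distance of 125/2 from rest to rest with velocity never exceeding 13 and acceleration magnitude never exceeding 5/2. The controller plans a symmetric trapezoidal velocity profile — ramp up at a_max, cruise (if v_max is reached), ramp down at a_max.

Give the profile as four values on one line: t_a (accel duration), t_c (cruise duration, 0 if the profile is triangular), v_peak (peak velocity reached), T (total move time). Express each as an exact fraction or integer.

t_a=5 t_c=0 v_peak=25/2 T=10

(v_max)²/a_max = 13²/(5/2) = 338/5
125/2 < 338/5 ⇒ no cruise
v_peak = √(125/2·5/2) = √(625/4) = 25/2
t_a = (25/2)/(5/2) = 5; t_c = 0
T = 2·5 = 10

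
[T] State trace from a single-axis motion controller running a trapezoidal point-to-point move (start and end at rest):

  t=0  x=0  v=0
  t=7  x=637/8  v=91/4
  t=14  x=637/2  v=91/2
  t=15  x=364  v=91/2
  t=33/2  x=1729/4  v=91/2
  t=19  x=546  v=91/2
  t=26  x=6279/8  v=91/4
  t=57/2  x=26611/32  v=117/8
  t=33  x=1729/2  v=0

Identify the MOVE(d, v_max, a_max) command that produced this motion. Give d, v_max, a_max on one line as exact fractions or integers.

d=1729/2 v_max=91/2 a_max=13/4

final state: t=33, x=1729/2, v=0 → d = 1729/2
a_max = (91/4−0)/(7−0) = 13/4
max v = 91/2 over t∈[14,19] → v_max = 91/2
check: 91/2·(14+5) = 1729/2 ✓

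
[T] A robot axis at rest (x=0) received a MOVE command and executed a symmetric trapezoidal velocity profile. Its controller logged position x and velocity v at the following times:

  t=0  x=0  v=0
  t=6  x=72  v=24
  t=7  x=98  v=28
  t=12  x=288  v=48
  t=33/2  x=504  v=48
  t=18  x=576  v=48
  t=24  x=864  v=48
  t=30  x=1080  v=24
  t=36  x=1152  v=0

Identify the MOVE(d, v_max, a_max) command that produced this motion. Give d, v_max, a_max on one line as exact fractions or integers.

final state: t=36, x=1152, v=0 → d = 1152
a_max = (24−0)/(6−0) = 4
max v = 48 over t∈[12,24] → v_max = 48
check: 48·(12+12) = 1152 ✓

d=1152 v_max=48 a_max=4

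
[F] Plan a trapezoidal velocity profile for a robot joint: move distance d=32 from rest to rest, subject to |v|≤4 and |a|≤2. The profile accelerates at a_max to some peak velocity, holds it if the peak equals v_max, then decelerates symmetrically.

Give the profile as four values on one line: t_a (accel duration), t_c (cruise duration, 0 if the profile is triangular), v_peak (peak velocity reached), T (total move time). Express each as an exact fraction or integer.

t_a=2 t_c=6 v_peak=4 T=10

v_max²/a_max = 4²/2 = 8
32 ≥ 8 ⇒ cruise phase
t_a = 4/2 = 2; v_peak = 4
d_cruise = 32 − 8 = 24; t_c = 24/4 = 6
T = 2·2 + 6 = 10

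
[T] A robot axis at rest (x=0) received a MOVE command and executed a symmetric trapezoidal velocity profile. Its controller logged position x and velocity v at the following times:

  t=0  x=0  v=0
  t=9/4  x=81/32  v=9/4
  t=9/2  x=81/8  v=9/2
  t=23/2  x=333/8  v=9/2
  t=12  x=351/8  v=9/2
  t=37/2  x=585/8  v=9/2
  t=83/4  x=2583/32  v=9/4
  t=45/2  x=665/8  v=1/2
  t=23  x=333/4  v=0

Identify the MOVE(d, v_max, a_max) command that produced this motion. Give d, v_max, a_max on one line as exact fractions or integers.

d=333/4 v_max=9/2 a_max=1

final state: t=23, x=333/4, v=0 → d = 333/4
a_max = (9/4−0)/(9/4−0) = 1
max v = 9/2 over t∈[9/2,37/2] → v_max = 9/2
check: 9/2·(9/2+14) = 333/4 ✓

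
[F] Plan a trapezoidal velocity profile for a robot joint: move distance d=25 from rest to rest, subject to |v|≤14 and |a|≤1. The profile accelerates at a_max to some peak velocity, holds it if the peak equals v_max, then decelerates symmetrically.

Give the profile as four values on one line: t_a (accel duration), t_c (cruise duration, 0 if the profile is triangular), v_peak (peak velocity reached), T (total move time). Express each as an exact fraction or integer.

vₘ²/aₘ = 14²/1 = 196
25 < 196 so t_c = 0
v_peak = √(25·1) = √25 = 5
t_a = 5/1 = 5; t_c = 0
T = 2·5 = 10

t_a=5 t_c=0 v_peak=5 T=10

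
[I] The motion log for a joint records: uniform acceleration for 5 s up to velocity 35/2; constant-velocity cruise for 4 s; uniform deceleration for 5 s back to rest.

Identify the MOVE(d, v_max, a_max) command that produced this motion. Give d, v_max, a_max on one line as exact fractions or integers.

d=315/2 v_max=35/2 a_max=7/2

a_max = (35/2)/5 = 7/2
d_a = ½·35/2·5 = 175/4; d_c = 35/2·4 = 70
d = 2·175/4 + 70 = 315/2
t_c = 4 > 0 ⇒ limit active, v_max = 35/2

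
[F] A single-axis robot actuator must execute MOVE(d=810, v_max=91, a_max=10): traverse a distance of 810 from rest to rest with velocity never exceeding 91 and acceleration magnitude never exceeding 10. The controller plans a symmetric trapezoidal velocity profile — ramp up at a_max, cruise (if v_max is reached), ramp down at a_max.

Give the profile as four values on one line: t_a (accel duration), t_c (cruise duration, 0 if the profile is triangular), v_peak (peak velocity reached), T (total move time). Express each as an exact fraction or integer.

t_a=9 t_c=0 v_peak=90 T=18

vₘ²/aₘ = 91²/10 = 8281/10
810 < 8281/10 so t_c = 0
v_peak = √(810·10) = √8100 = 90
t_a = 90/10 = 9; t_c = 0
T = 2·9 = 18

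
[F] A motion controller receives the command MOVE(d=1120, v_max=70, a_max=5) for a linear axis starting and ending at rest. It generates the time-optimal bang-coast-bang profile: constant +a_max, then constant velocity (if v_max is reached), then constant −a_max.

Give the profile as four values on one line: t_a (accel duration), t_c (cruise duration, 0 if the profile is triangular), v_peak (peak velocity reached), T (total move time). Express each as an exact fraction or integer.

t_a=14 t_c=2 v_peak=70 T=30

v_max²/a_max = 70²/5 = 980
1120 ≥ 980 ⇒ cruise phase
t_a = 70/5 = 14; v_peak = 70
d_cruise = 1120 − 980 = 140; t_c = 140/70 = 2
T = 2·14 + 2 = 30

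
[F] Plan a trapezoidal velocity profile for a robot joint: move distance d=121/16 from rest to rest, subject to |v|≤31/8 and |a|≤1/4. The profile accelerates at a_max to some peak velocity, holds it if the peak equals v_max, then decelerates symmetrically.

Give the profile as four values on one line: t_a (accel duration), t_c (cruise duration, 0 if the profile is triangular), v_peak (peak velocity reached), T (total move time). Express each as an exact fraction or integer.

(v_max)²/a_max = (31/8)²/(1/4) = 961/16
121/16 < 961/16 ⇒ no cruise
v_peak = √(121/16·1/4) = √(121/64) = 11/8
t_a = (11/8)/(1/4) = 11/2; t_c = 0
T = 2·11/2 = 11

t_a=11/2 t_c=0 v_peak=11/8 T=11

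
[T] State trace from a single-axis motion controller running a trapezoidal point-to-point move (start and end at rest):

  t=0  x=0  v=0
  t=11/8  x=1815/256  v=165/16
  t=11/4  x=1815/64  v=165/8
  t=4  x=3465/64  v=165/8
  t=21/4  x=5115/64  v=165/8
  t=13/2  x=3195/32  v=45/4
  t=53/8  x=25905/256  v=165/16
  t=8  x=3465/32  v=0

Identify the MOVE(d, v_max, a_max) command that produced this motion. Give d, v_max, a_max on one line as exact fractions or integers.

d=3465/32 v_max=165/8 a_max=15/2

final state: t=8, x=3465/32, v=0 → d = 3465/32
a_max = (165/16−0)/(11/8−0) = 15/2
max v = 165/8 over t∈[11/4,21/4] → v_max = 165/8
check: 165/8·(11/4+5/2) = 3465/32 ✓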